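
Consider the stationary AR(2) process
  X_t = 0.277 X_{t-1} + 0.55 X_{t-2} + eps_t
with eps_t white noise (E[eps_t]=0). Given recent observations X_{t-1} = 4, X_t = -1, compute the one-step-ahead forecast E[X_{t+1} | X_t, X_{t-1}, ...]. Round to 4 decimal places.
E[X_{t+1} \mid \mathcal F_t] = 1.9230

For an AR(p) model X_t = c + sum_i phi_i X_{t-i} + eps_t, the
one-step-ahead conditional mean is
  E[X_{t+1} | X_t, ...] = c + sum_i phi_i X_{t+1-i}.
Substitute known values:
  E[X_{t+1} | ...] = (0.277) * (-1) + (0.55) * (4)
                   = 1.9230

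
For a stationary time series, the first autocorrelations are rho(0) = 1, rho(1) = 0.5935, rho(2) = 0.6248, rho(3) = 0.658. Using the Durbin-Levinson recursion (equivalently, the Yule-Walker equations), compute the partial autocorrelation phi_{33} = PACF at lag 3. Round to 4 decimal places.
\phi_{33} = 0.3630

The PACF at lag k is phi_{kk}, the last component of the solution
to the Yule-Walker system G_k phi = r_k where
  (G_k)_{ij} = rho(|i - j|), (r_k)_i = rho(i), i,j = 1..k.
Equivalently, Durbin-Levinson gives phi_{kk} iteratively:
  phi_{11} = rho(1)
  phi_{kk} = [rho(k) - sum_{j=1..k-1} phi_{k-1,j} rho(k-j)]
            / [1 - sum_{j=1..k-1} phi_{k-1,j} rho(j)],
  phi_{k,j} = phi_{k-1,j} - phi_{kk} phi_{k-1,k-j},  j = 1..k-1.
Step k = 1:
  phi_11 = rho(1) = 0.5935.
Step k = 2:
  phi_22 = [rho(2) - phi_11 rho(1)] / [1 - phi_11 rho(1)] = [0.6248 - (0.5935)(0.5935)] / [1 - (0.5935)(0.5935)]
         = 0.27255775 / 0.64775775 = 0.420771.
  Update: phi_21 = phi_11 - phi_22 phi_11 = 0.5935 - (0.420771)(0.5935) = 0.343772.
Step k = 3:
  phi_33 = [rho(3) - phi_21 rho(2) - phi_22 rho(1)] / [1 - phi_21 rho(1) - phi_22 rho(2)]
    numerator   = 0.658 - (0.343772)(0.6248) - (0.420771)(0.5935) = 0.19348338
    denominator = 1 - (0.343772)(0.5935) - (0.420771)(0.6248) = 0.53307332
  phi_33 = 0.19348338 / 0.53307332 = 0.363.
Therefore phi_{33} = 0.3630.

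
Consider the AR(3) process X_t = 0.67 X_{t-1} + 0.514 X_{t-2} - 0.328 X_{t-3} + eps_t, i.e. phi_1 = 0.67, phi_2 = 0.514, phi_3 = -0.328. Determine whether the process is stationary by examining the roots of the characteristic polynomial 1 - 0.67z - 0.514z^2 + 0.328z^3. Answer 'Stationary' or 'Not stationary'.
\text{Stationary}

The AR(p) characteristic polynomial is P(z) = 1 - 0.67z - 0.514z^2 + 0.328z^3.
Stationarity requires all roots to lie outside the unit circle, i.e. |z| > 1 for every root.
Degree 3: look for a simple real root z0 first, then factor out (1 - z/z0) and solve the remaining quadratic.
Testing z0 = 1.25: P(1.25) = 1 + (-0.67)(1.25) + (-0.514)(1.25)^2 + (0.328)(1.25)^3
  = 1 + (-0.8375) + (-0.803125) + (0.640625) = 0.  So z_0 = 1.25 is a root, |z_0| = 1.25.
Divide out the factor (1 - 0.8 z) = (1 - z/z0) (since 1/z0 = 0.8):
  P(z) = (1 - 0.8 z)(1 + (0.13) z + (-0.41) z^2)
  [check: z-coef 0.13 - (0.8) = -0.67; z^2-coef -0.41 - (0.8)(0.13) = -0.514; z^3-coef -(0.8)(-0.41) = 0.328.]
Remaining roots from the quadratic factor 1 + (0.13) z + (-0.41) z^2:
  Set 1 + (0.13) z + (-0.41) z^2 = 0, i.e. a z^2 + b z + c = 0 with a = -0.41, b = 0.13, c = 1.
  Discriminant D = b^2 - 4ac = (0.13)^2 - 4*(-0.41)*1 = 0.0169 - (-1.64) = 1.6569.
  D >= 0, so the roots are real: z = (-b +/- sqrt(D)) / (2a) = (-0.13 +/- 1.287206) / (-0.82).
    z_1 = (-0.13 + 1.287206) / (-0.82) = -1.4112,   |z_1| = 1.4112.
    z_2 = (-0.13 - 1.287206) / (-0.82) = 1.7283,   |z_2| = 1.7283.
Moduli of all roots: 1.2500, 1.4112, 1.7283.
All moduli strictly greater than 1? Yes.
Verdict: Stationary.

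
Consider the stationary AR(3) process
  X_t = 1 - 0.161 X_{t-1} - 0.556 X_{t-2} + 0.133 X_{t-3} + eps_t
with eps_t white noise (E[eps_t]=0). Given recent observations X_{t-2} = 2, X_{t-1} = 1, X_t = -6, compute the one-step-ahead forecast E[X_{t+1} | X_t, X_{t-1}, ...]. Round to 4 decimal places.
E[X_{t+1} \mid \mathcal F_t] = 1.6760

For an AR(p) model X_t = c + sum_i phi_i X_{t-i} + eps_t, the
one-step-ahead conditional mean is
  E[X_{t+1} | X_t, ...] = c + sum_i phi_i X_{t+1-i}.
Substitute known values:
  E[X_{t+1} | ...] = 1 + (-0.161) * (-6) + (-0.556) * (1) + (0.133) * (2)
                   = 1.6760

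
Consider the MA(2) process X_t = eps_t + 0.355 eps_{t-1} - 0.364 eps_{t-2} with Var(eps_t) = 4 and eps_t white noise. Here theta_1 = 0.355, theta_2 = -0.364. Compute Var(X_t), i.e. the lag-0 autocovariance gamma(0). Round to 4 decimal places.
\gamma(0) = 5.0341

For an MA(q) process X_t = eps_t + sum_i theta_i eps_{t-i} with
Var(eps_t) = sigma^2, the variance is
  gamma(0) = sigma^2 * (1 + sum_i theta_i^2).
  sum_i theta_i^2 = (0.355)^2 + (-0.364)^2 = 0.126025 + 0.132496 = 0.258521.
  gamma(0) = 4 * (1 + 0.258521) = 4 * 1.258521 = 5.034084, which rounds to 5.0341.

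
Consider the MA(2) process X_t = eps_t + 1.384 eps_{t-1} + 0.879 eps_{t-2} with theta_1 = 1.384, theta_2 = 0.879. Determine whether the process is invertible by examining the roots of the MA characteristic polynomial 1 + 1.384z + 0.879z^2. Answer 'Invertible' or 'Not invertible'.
\text{Invertible}

The MA(q) characteristic polynomial is P(z) = 1 + 1.384z + 0.879z^2.
Invertibility requires all roots to lie outside the unit circle, i.e. |z| > 1 for every root.
Set 1 + (1.384) z + (0.879) z^2 = 0, i.e. a z^2 + b z + c = 0 with a = 0.879, b = 1.384, c = 1.
Discriminant D = b^2 - 4ac = (1.384)^2 - 4*(0.879)*1 = 1.915456 - (3.516) = -1.600544.
D < 0, so the roots are the complex-conjugate pair z = (-b +/- i sqrt(-D)) / (2a) = -0.7873 +/- 0.7196i.
For a conjugate pair |z|^2 = z * conj(z) = (product of roots) = c/a = 1/(0.879) = 1.137656, so |z| = sqrt(1.137656) = 1.0666 for both roots.
Moduli of all roots: 1.0666, 1.0666.
All moduli strictly greater than 1? Yes.
Verdict: Invertible.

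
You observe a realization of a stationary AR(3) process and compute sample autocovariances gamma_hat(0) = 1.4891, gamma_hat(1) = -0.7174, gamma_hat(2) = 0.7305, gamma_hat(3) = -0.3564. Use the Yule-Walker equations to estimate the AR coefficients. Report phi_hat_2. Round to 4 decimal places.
\hat\phi_{2} = 0.3740

The Yule-Walker equations for an AR(p) process read, in matrix form,
  Gamma_p phi = r_p,   with   (Gamma_p)_{ij} = gamma(|i - j|),
                       (r_p)_i = gamma(i),   i,j = 1..p.
Substitute the sample gammas (Toeplitz matrix and right-hand side of size 3):
  Gamma_p = [[1.4891, -0.7174, 0.7305], [-0.7174, 1.4891, -0.7174], [0.7305, -0.7174, 1.4891]]
  r_p     = [-0.7174, 0.7305, -0.3564]
Written out (R1..R3):
  (R1) 1.4891 phi_1 - 0.7174 phi_2 + 0.7305 phi_3 = -0.7174
  (R2) -0.7174 phi_1 + 1.4891 phi_2 - 0.7174 phi_3 = 0.7305
  (R3) 0.7305 phi_1 - 0.7174 phi_2 + 1.4891 phi_3 = -0.3564
Gaussian elimination:
  R2 <- R2 - (-0.7174/1.4891) R1 = R2 - (-0.481768) R1:  1.14348 phi_2 - 0.365469 phi_3 = 0.38488
  R3 <- R3 - (0.7305/1.4891) R1 = R3 - (0.490565) R1:  -0.365469 phi_2 + 1.130742 phi_3 = -0.004469
  R3 <- R3 - (-0.365469/1.14348) R2 = R3 - (-0.319611) R2:  1.013935 phi_3 = 0.118543
Back-substitution:
  phi_hat_3 = 0.118543 / 1.013935 = 0.116914
  phi_hat_2 = (0.38488 - (-0.365469)(0.116914)) / 1.14348 = 0.373954
  phi_hat_1 = (-0.7174 - (-0.7174)(0.373954) - (0.7305)(0.116914)) / 1.4891 = -0.358963
So phi_hat = [-0.3590, 0.3740, 0.1169].
Therefore phi_hat_2 = 0.3740.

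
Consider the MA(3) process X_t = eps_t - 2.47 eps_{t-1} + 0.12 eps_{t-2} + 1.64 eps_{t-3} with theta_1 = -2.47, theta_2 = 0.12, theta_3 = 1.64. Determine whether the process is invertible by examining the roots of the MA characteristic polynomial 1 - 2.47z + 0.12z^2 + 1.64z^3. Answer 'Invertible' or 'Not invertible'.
\text{Not invertible}

The MA(q) characteristic polynomial is P(z) = 1 - 2.47z + 0.12z^2 + 1.64z^3.
Invertibility requires all roots to lie outside the unit circle, i.e. |z| > 1 for every root.
Degree 3: look for a simple real root z0 first, then factor out (1 - z/z0) and solve the remaining quadratic.
Testing z0 = 0.5: P(0.5) = 1 + (-2.47)(0.5) + (0.12)(0.5)^2 + (1.64)(0.5)^3
  = 1 + (-1.235) + (0.03) + (0.205) = 0.  So z_0 = 0.5 is a root, |z_0| = 0.5.
Divide out the factor (1 - 2 z) = (1 - z/z0) (since 1/z0 = 2):
  P(z) = (1 - 2 z)(1 + (-0.47) z + (-0.82) z^2)
  [check: z-coef -0.47 - (2) = -2.47; z^2-coef -0.82 - (2)(-0.47) = 0.12; z^3-coef -(2)(-0.82) = 1.64.]
Remaining roots from the quadratic factor 1 + (-0.47) z + (-0.82) z^2:
  Set 1 + (-0.47) z + (-0.82) z^2 = 0, i.e. a z^2 + b z + c = 0 with a = -0.82, b = -0.47, c = 1.
  Discriminant D = b^2 - 4ac = (-0.47)^2 - 4*(-0.82)*1 = 0.2209 - (-3.28) = 3.5009.
  D >= 0, so the roots are real: z = (-b +/- sqrt(D)) / (2a) = (0.47 +/- 1.871069) / (-1.64).
    z_1 = (0.47 + 1.871069) / (-1.64) = -1.4275,   |z_1| = 1.4275.
    z_2 = (0.47 - 1.871069) / (-1.64) = 0.8543,   |z_2| = 0.8543.
Moduli of all roots: 0.5000, 1.4275, 0.8543.
All moduli strictly greater than 1? No.
Verdict: Not invertible.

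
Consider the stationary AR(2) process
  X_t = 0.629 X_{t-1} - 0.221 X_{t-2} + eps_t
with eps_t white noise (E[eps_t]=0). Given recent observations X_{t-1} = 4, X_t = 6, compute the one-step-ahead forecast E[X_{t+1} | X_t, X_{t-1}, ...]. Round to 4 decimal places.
E[X_{t+1} \mid \mathcal F_t] = 2.8900

For an AR(p) model X_t = c + sum_i phi_i X_{t-i} + eps_t, the
one-step-ahead conditional mean is
  E[X_{t+1} | X_t, ...] = c + sum_i phi_i X_{t+1-i}.
Substitute known values:
  E[X_{t+1} | ...] = (0.629) * (6) + (-0.221) * (4)
                   = 2.8900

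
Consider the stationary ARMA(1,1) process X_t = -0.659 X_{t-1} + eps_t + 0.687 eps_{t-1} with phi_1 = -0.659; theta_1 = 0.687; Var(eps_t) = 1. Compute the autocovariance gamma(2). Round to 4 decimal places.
\gamma(2) = -0.0179

Multiply the model equation by X_{t-k} and take expectations. With theta_0 = psi_0 = 1 and psi_j the MA(infinity) weights, this gives
  gamma(k) - sum_i phi_i gamma(k-i) = c_k,
  c_k = sigma^2 * sum_{j=k..q} theta_j psi_{j-k}   (c_k = 0 for k > q),
using gamma(-m) = gamma(m).
psi-weights needed (psi_j = theta_j + sum_i phi_i psi_{j-i}):
  psi_1 = theta_1 + phi_1 = 0.687 + (-0.659) = 0.028
Right-hand sides:
  c_0 = sigma^2 (1 + theta_1 psi_1) = 1 * (1 + (0.687)(0.028)) = 1 * 1.019236 = 1.019236
  c_1 = sigma^2 theta_1 = 1 * (0.687) = 0.687
  c_2 = 0
Equations for k = 0 and k = 1 (AR order 1):
  gamma(0) = phi_1 gamma(1) + c_0
  gamma(1) = phi_1 gamma(0) + c_1
Substituting the second into the first: gamma(0) (1 - phi_1^2) = c_0 + phi_1 c_1, so
  gamma(0) = (c_0 + phi_1 c_1) / (1 - phi_1^2) = (1.019236 + (-0.659)(0.687)) / (1 - (-0.659)^2) = 0.566503 / 0.565719 = 1.001386.
  gamma(1) = phi_1 gamma(0) + c_1 = (-0.659)(1.001386) + (0.687) = 0.027087.
For k = 2 (> q): gamma(2) = phi_1 gamma(1) = (-0.659)(0.027087) = -0.01785.
Therefore gamma(2) = -0.0179 (to 4 decimal places).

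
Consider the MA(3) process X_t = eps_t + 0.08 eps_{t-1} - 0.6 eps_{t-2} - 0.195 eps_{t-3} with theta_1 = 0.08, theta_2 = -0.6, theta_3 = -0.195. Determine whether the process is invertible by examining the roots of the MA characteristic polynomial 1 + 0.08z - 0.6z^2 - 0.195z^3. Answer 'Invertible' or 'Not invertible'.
\text{Invertible}

The MA(q) characteristic polynomial is P(z) = 1 + 0.08z - 0.6z^2 - 0.195z^3.
Invertibility requires all roots to lie outside the unit circle, i.e. |z| > 1 for every root.
Degree 3: look for a simple real root z0 first, then factor out (1 - z/z0) and solve the remaining quadratic.
Testing z0 = -2: P(-2) = 1 + (0.08)(-2) + (-0.6)(-2)^2 + (-0.195)(-2)^3
  = 1 + (-0.16) + (-2.4) + (1.56) = 0.  So z_0 = -2 is a root, |z_0| = 2.
Divide out the factor (1 + 0.5 z) = (1 - z/z0) (since 1/z0 = -0.5):
  P(z) = (1 + 0.5 z)(1 + (-0.42) z + (-0.39) z^2)
  [check: z-coef -0.42 - (-0.5) = 0.08; z^2-coef -0.39 - (-0.5)(-0.42) = -0.6; z^3-coef -(-0.5)(-0.39) = -0.195.]
Remaining roots from the quadratic factor 1 + (-0.42) z + (-0.39) z^2:
  Set 1 + (-0.42) z + (-0.39) z^2 = 0, i.e. a z^2 + b z + c = 0 with a = -0.39, b = -0.42, c = 1.
  Discriminant D = b^2 - 4ac = (-0.42)^2 - 4*(-0.39)*1 = 0.1764 - (-1.56) = 1.7364.
  D >= 0, so the roots are real: z = (-b +/- sqrt(D)) / (2a) = (0.42 +/- 1.317725) / (-0.78).
    z_1 = (0.42 + 1.317725) / (-0.78) = -2.2279,   |z_1| = 2.2279.
    z_2 = (0.42 - 1.317725) / (-0.78) = 1.1509,   |z_2| = 1.1509.
Moduli of all roots: 2.0000, 2.2279, 1.1509.
All moduli strictly greater than 1? Yes.
Verdict: Invertible.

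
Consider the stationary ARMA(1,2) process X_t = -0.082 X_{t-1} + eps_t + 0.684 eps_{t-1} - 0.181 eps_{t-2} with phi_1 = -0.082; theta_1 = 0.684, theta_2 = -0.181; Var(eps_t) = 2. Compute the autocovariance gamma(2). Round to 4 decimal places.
\gamma(2) = -0.4373

Multiply the model equation by X_{t-k} and take expectations. With theta_0 = psi_0 = 1 and psi_j the MA(infinity) weights, this gives
  gamma(k) - sum_i phi_i gamma(k-i) = c_k,
  c_k = sigma^2 * sum_{j=k..q} theta_j psi_{j-k}   (c_k = 0 for k > q),
using gamma(-m) = gamma(m).
psi-weights needed (psi_j = theta_j + sum_i phi_i psi_{j-i}):
  psi_1 = theta_1 + phi_1 = 0.684 + (-0.082) = 0.602
  psi_2 = theta_2 + phi_1 psi_1 = -0.181 + (-0.082)(0.602) = -0.230364
Right-hand sides:
  c_0 = sigma^2 (1 + theta_1 psi_1 + theta_2 psi_2) = 2 * (1 + (0.684)(0.602) + (-0.181)(-0.230364)) = 2 * 1.453464 = 2.906928
  c_1 = sigma^2 (theta_1 + theta_2 psi_1) = 2 * (0.684 + (-0.181)(0.602)) = 1.150076
  c_2 = sigma^2 theta_2 = 2 * (-0.181) = -0.362
Equations for k = 0 and k = 1 (AR order 1):
  gamma(0) = phi_1 gamma(1) + c_0
  gamma(1) = phi_1 gamma(0) + c_1
Substituting the second into the first: gamma(0) (1 - phi_1^2) = c_0 + phi_1 c_1, so
  gamma(0) = (c_0 + phi_1 c_1) / (1 - phi_1^2) = (2.906928 + (-0.082)(1.150076)) / (1 - (-0.082)^2) = 2.812622 / 0.993276 = 2.831662.
  gamma(1) = phi_1 gamma(0) + c_1 = (-0.082)(2.831662) + (1.150076) = 0.91788.
For k = 2: gamma(2) = phi_1 gamma(1) + c_2
  = (-0.082)(0.91788) + (-0.362) = -0.437266.
Therefore gamma(2) = -0.4373 (to 4 decimal places).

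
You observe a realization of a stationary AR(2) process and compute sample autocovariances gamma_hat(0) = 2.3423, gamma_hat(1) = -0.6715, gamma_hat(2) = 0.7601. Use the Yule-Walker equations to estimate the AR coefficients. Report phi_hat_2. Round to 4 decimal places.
\hat\phi_{2} = 0.2640

The Yule-Walker equations for an AR(p) process read, in matrix form,
  Gamma_p phi = r_p,   with   (Gamma_p)_{ij} = gamma(|i - j|),
                       (r_p)_i = gamma(i),   i,j = 1..p.
Substitute the sample gammas (Toeplitz matrix and right-hand side of size 2):
  Gamma_p = [[2.3423, -0.6715], [-0.6715, 2.3423]]
  r_p     = [-0.6715, 0.7601]
Written out:
  2.3423 phi_1 - 0.6715 phi_2 = -0.6715
  -0.6715 phi_1 + 2.3423 phi_2 = 0.7601
Solve by Cramer's rule:
  det = gamma(0)^2 - gamma(1)^2 = (2.3423)^2 - (-0.6715)^2 = 5.48636929 - 0.45091225 = 5.03545704
  phi_hat_1 = [gamma(1) gamma(0) - gamma(1) gamma(2)] / det = [(-0.6715)(2.3423) - (-0.6715)(0.7601)] / 5.03545704 = -1.0624473 / 5.03545704 = -0.211
  phi_hat_2 = [gamma(0) gamma(2) - gamma(1)^2] / det = [(2.3423)(0.7601) - (-0.6715)^2] / 5.03545704 = 1.32946998 / 5.03545704 = 0.264
So phi_hat = [-0.2110, 0.2640].
Therefore phi_hat_2 = 0.2640.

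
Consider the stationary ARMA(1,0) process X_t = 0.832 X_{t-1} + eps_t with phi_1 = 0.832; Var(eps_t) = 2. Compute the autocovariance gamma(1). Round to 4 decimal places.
\gamma(1) = 5.4065

Multiply the model equation by X_{t-k} and take expectations. With theta_0 = psi_0 = 1 and psi_j the MA(infinity) weights, this gives
  gamma(k) - sum_i phi_i gamma(k-i) = c_k,
  c_k = sigma^2 * sum_{j=k..q} theta_j psi_{j-k}   (c_k = 0 for k > q),
using gamma(-m) = gamma(m).
Pure AR (q = 0): c_0 = sigma^2 = 2, c_k = 0 for k >= 1.
Equations for k = 0 and k = 1 (AR order 1):
  gamma(0) = phi_1 gamma(1) + c_0
  gamma(1) = phi_1 gamma(0) + c_1
Substituting the second into the first: gamma(0) (1 - phi_1^2) = c_0 + phi_1 c_1, so
  gamma(0) = c_0 / (1 - phi_1^2) = 2 / (1 - (0.832)^2) = 2 / 0.307776 = 6.498232.
  gamma(1) = phi_1 gamma(0) = (0.832)(6.498232) = 5.406529.
Therefore gamma(1) = 5.4065 (to 4 decimal places).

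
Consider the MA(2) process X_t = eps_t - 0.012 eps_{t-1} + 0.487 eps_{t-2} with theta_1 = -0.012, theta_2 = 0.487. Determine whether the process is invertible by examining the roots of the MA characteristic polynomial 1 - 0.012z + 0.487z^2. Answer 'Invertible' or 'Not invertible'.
\text{Invertible}

The MA(q) characteristic polynomial is P(z) = 1 - 0.012z + 0.487z^2.
Invertibility requires all roots to lie outside the unit circle, i.e. |z| > 1 for every root.
Set 1 + (-0.012) z + (0.487) z^2 = 0, i.e. a z^2 + b z + c = 0 with a = 0.487, b = -0.012, c = 1.
Discriminant D = b^2 - 4ac = (-0.012)^2 - 4*(0.487)*1 = 0.000144 - (1.948) = -1.947856.
D < 0, so the roots are the complex-conjugate pair z = (-b +/- i sqrt(-D)) / (2a) = 0.0123 +/- 1.4329i.
For a conjugate pair |z|^2 = z * conj(z) = (product of roots) = c/a = 1/(0.487) = 2.053388, so |z| = sqrt(2.053388) = 1.433 for both roots.
Moduli of all roots: 1.4330, 1.4330.
All moduli strictly greater than 1? Yes.
Verdict: Invertible.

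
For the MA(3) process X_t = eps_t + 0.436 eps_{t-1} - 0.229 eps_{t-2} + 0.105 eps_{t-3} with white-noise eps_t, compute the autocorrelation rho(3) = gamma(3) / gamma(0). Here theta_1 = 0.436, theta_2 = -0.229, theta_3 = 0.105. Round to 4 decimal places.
\rho(3) = 0.0838

For an MA(q) process with theta_0 = 1, the autocovariance is
  gamma(k) = sigma^2 * sum_{i=0..q-k} theta_i * theta_{i+k},
and rho(k) = gamma(k) / gamma(0). Sigma^2 cancels.
  numerator   = (1)*(0.105) = 0.105.
  denominator = (1)^2 + (0.436)^2 + (-0.229)^2 + (0.105)^2 = 1.253562.
  rho(3) = 0.105 / 1.253562 = 0.0838.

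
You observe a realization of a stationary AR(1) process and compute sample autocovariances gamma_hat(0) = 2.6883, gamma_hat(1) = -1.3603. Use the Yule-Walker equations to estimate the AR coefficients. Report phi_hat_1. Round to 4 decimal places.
\hat\phi_{1} = -0.5060

The Yule-Walker equations for an AR(p) process read, in matrix form,
  Gamma_p phi = r_p,   with   (Gamma_p)_{ij} = gamma(|i - j|),
                       (r_p)_i = gamma(i),   i,j = 1..p.
Substitute the sample gammas (Toeplitz matrix and right-hand side of size 1):
  Gamma_p = [[2.6883]]
  r_p     = [-1.3603]
With p = 1 this is the single equation gamma(0) phi_1 = gamma(1):
  phi_hat_1 = gamma(1) / gamma(0) = -1.3603 / 2.6883 = -0.5060.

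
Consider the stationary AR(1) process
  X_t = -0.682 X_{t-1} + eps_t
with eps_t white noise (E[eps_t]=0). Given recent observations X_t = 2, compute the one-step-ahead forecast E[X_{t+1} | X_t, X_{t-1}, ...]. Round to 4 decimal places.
E[X_{t+1} \mid \mathcal F_t] = -1.3640

For an AR(p) model X_t = c + sum_i phi_i X_{t-i} + eps_t, the
one-step-ahead conditional mean is
  E[X_{t+1} | X_t, ...] = c + sum_i phi_i X_{t+1-i}.
Substitute known values:
  E[X_{t+1} | ...] = (-0.682) * (2)
                   = -1.3640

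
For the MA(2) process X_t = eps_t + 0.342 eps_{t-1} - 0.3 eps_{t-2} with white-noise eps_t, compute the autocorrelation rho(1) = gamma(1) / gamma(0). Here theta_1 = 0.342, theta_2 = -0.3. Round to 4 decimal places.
\rho(1) = 0.1983

For an MA(q) process with theta_0 = 1, the autocovariance is
  gamma(k) = sigma^2 * sum_{i=0..q-k} theta_i * theta_{i+k},
and rho(k) = gamma(k) / gamma(0). Sigma^2 cancels.
  numerator   = (1)*(0.342) + (0.342)*(-0.3) = 0.2394.
  denominator = (1)^2 + (0.342)^2 + (-0.3)^2 = 1.206964.
  rho(1) = 0.2394 / 1.206964 = 0.1983.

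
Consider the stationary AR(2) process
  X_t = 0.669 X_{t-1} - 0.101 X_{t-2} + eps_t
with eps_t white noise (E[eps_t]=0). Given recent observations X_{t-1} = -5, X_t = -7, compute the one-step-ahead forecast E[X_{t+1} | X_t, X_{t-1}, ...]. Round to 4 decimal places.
E[X_{t+1} \mid \mathcal F_t] = -4.1780

For an AR(p) model X_t = c + sum_i phi_i X_{t-i} + eps_t, the
one-step-ahead conditional mean is
  E[X_{t+1} | X_t, ...] = c + sum_i phi_i X_{t+1-i}.
Substitute known values:
  E[X_{t+1} | ...] = (0.669) * (-7) + (-0.101) * (-5)
                   = -4.1780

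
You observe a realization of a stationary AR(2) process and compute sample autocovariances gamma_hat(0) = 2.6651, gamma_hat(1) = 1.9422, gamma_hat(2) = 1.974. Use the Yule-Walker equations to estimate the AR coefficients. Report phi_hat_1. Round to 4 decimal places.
\hat\phi_{1} = 0.4030

The Yule-Walker equations for an AR(p) process read, in matrix form,
  Gamma_p phi = r_p,   with   (Gamma_p)_{ij} = gamma(|i - j|),
                       (r_p)_i = gamma(i),   i,j = 1..p.
Substitute the sample gammas (Toeplitz matrix and right-hand side of size 2):
  Gamma_p = [[2.6651, 1.9422], [1.9422, 2.6651]]
  r_p     = [1.9422, 1.974]
Written out:
  2.6651 phi_1 + 1.9422 phi_2 = 1.9422
  1.9422 phi_1 + 2.6651 phi_2 = 1.974
Solve by Cramer's rule:
  det = gamma(0)^2 - gamma(1)^2 = (2.6651)^2 - (1.9422)^2 = 7.10275801 - 3.77214084 = 3.33061717
  phi_hat_1 = [gamma(1) gamma(0) - gamma(1) gamma(2)] / det = [(1.9422)(2.6651) - (1.9422)(1.974)] / 3.33061717 = 1.34225442 / 3.33061717 = 0.403
  phi_hat_2 = [gamma(0) gamma(2) - gamma(1)^2] / det = [(2.6651)(1.974) - (1.9422)^2] / 3.33061717 = 1.48876656 / 3.33061717 = 0.447
So phi_hat = [0.4030, 0.4470].
Therefore phi_hat_1 = 0.4030.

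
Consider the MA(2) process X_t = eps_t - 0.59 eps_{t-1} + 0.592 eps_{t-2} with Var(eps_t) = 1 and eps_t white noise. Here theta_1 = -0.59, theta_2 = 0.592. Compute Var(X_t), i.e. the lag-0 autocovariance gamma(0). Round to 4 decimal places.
\gamma(0) = 1.6986

For an MA(q) process X_t = eps_t + sum_i theta_i eps_{t-i} with
Var(eps_t) = sigma^2, the variance is
  gamma(0) = sigma^2 * (1 + sum_i theta_i^2).
  sum_i theta_i^2 = (-0.59)^2 + (0.592)^2 = 0.3481 + 0.350464 = 0.698564.
  gamma(0) = 1 * (1 + 0.698564) = 1 * 1.698564 = 1.698564, which rounds to 1.6986.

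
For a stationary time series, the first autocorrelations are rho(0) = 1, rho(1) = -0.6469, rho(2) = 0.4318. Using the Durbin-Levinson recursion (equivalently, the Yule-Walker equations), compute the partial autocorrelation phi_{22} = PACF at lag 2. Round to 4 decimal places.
\phi_{22} = 0.0229

The PACF at lag k is phi_{kk}, the last component of the solution
to the Yule-Walker system G_k phi = r_k where
  (G_k)_{ij} = rho(|i - j|), (r_k)_i = rho(i), i,j = 1..k.
Equivalently, Durbin-Levinson gives phi_{kk} iteratively:
  phi_{11} = rho(1)
  phi_{kk} = [rho(k) - sum_{j=1..k-1} phi_{k-1,j} rho(k-j)]
            / [1 - sum_{j=1..k-1} phi_{k-1,j} rho(j)],
  phi_{k,j} = phi_{k-1,j} - phi_{kk} phi_{k-1,k-j},  j = 1..k-1.
Step k = 1:
  phi_11 = rho(1) = -0.6469.
Step k = 2:
  phi_22 = [rho(2) - phi_11 rho(1)] / [1 - phi_11 rho(1)] = [0.4318 - (-0.6469)(-0.6469)] / [1 - (-0.6469)(-0.6469)]
         = 0.01332039 / 0.58152039 = 0.0229.
Therefore phi_{22} = 0.0229.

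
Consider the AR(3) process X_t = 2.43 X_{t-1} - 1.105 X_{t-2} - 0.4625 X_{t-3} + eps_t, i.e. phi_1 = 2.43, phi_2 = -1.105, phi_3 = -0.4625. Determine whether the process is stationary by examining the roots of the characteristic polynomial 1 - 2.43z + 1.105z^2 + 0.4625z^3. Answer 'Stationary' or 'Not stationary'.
\text{Not stationary}

The AR(p) characteristic polynomial is P(z) = 1 - 2.43z + 1.105z^2 + 0.4625z^3.
Stationarity requires all roots to lie outside the unit circle, i.e. |z| > 1 for every root.
Degree 3: look for a simple real root z0 first, then factor out (1 - z/z0) and solve the remaining quadratic.
Testing z0 = 0.8: P(0.8) = 1 + (-2.43)(0.8) + (1.105)(0.8)^2 + (0.4625)(0.8)^3
  = 1 + (-1.944) + (0.7072) + (0.2368) = 0.  So z_0 = 0.8 is a root, |z_0| = 0.8.
Divide out the factor (1 - 1.25 z) = (1 - z/z0) (since 1/z0 = 1.25):
  P(z) = (1 - 1.25 z)(1 + (-1.18) z + (-0.37) z^2)
  [check: z-coef -1.18 - (1.25) = -2.43; z^2-coef -0.37 - (1.25)(-1.18) = 1.105; z^3-coef -(1.25)(-0.37) = 0.4625.]
Remaining roots from the quadratic factor 1 + (-1.18) z + (-0.37) z^2:
  Set 1 + (-1.18) z + (-0.37) z^2 = 0, i.e. a z^2 + b z + c = 0 with a = -0.37, b = -1.18, c = 1.
  Discriminant D = b^2 - 4ac = (-1.18)^2 - 4*(-0.37)*1 = 1.3924 - (-1.48) = 2.8724.
  D >= 0, so the roots are real: z = (-b +/- sqrt(D)) / (2a) = (1.18 +/- 1.694816) / (-0.74).
    z_1 = (1.18 + 1.694816) / (-0.74) = -3.8849,   |z_1| = 3.8849.
    z_2 = (1.18 - 1.694816) / (-0.74) = 0.6957,   |z_2| = 0.6957.
Moduli of all roots: 0.8000, 3.8849, 0.6957.
All moduli strictly greater than 1? No.
Verdict: Not stationary.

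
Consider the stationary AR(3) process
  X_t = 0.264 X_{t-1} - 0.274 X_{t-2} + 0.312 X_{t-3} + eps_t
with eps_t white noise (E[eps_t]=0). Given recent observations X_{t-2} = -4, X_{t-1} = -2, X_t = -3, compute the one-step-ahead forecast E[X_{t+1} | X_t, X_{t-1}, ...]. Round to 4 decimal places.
E[X_{t+1} \mid \mathcal F_t] = -1.4920

For an AR(p) model X_t = c + sum_i phi_i X_{t-i} + eps_t, the
one-step-ahead conditional mean is
  E[X_{t+1} | X_t, ...] = c + sum_i phi_i X_{t+1-i}.
Substitute known values:
  E[X_{t+1} | ...] = (0.264) * (-3) + (-0.274) * (-2) + (0.312) * (-4)
                   = -1.4920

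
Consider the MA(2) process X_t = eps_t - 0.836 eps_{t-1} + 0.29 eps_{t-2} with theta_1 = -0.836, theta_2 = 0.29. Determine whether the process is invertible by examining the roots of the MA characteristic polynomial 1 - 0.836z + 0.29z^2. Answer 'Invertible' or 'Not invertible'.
\text{Invertible}

The MA(q) characteristic polynomial is P(z) = 1 - 0.836z + 0.29z^2.
Invertibility requires all roots to lie outside the unit circle, i.e. |z| > 1 for every root.
Set 1 + (-0.836) z + (0.29) z^2 = 0, i.e. a z^2 + b z + c = 0 with a = 0.29, b = -0.836, c = 1.
Discriminant D = b^2 - 4ac = (-0.836)^2 - 4*(0.29)*1 = 0.698896 - (1.16) = -0.461104.
D < 0, so the roots are the complex-conjugate pair z = (-b +/- i sqrt(-D)) / (2a) = 1.4414 +/- 1.1708i.
For a conjugate pair |z|^2 = z * conj(z) = (product of roots) = c/a = 1/(0.29) = 3.448276, so |z| = sqrt(3.448276) = 1.857 for both roots.
Moduli of all roots: 1.8570, 1.8570.
All moduli strictly greater than 1? Yes.
Verdict: Invertible.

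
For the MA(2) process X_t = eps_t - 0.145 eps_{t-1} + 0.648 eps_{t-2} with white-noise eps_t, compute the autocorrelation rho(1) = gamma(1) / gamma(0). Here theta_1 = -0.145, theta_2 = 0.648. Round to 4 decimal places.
\rho(1) = -0.1658

For an MA(q) process with theta_0 = 1, the autocovariance is
  gamma(k) = sigma^2 * sum_{i=0..q-k} theta_i * theta_{i+k},
and rho(k) = gamma(k) / gamma(0). Sigma^2 cancels.
  numerator   = (1)*(-0.145) + (-0.145)*(0.648) = -0.23896.
  denominator = (1)^2 + (-0.145)^2 + (0.648)^2 = 1.440929.
  rho(1) = -0.23896 / 1.440929 = -0.1658.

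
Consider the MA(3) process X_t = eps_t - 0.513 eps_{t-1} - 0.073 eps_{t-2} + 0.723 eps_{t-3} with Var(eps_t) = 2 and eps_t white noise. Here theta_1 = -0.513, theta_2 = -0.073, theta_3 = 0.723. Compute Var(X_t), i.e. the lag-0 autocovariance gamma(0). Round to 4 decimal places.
\gamma(0) = 3.5825

For an MA(q) process X_t = eps_t + sum_i theta_i eps_{t-i} with
Var(eps_t) = sigma^2, the variance is
  gamma(0) = sigma^2 * (1 + sum_i theta_i^2).
  sum_i theta_i^2 = (-0.513)^2 + (-0.073)^2 + (0.723)^2 = 0.263169 + 0.005329 + 0.522729 = 0.791227.
  gamma(0) = 2 * (1 + 0.791227) = 2 * 1.791227 = 3.582454, which rounds to 3.5825.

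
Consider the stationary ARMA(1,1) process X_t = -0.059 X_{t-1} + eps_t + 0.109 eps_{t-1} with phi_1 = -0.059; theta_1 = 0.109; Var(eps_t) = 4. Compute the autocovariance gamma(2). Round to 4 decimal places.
\gamma(2) = -0.0118

Multiply the model equation by X_{t-k} and take expectations. With theta_0 = psi_0 = 1 and psi_j the MA(infinity) weights, this gives
  gamma(k) - sum_i phi_i gamma(k-i) = c_k,
  c_k = sigma^2 * sum_{j=k..q} theta_j psi_{j-k}   (c_k = 0 for k > q),
using gamma(-m) = gamma(m).
psi-weights needed (psi_j = theta_j + sum_i phi_i psi_{j-i}):
  psi_1 = theta_1 + phi_1 = 0.109 + (-0.059) = 0.05
Right-hand sides:
  c_0 = sigma^2 (1 + theta_1 psi_1) = 4 * (1 + (0.109)(0.05)) = 4 * 1.00545 = 4.0218
  c_1 = sigma^2 theta_1 = 4 * (0.109) = 0.436
  c_2 = 0
Equations for k = 0 and k = 1 (AR order 1):
  gamma(0) = phi_1 gamma(1) + c_0
  gamma(1) = phi_1 gamma(0) + c_1
Substituting the second into the first: gamma(0) (1 - phi_1^2) = c_0 + phi_1 c_1, so
  gamma(0) = (c_0 + phi_1 c_1) / (1 - phi_1^2) = (4.0218 + (-0.059)(0.436)) / (1 - (-0.059)^2) = 3.996076 / 0.996519 = 4.010035.
  gamma(1) = phi_1 gamma(0) + c_1 = (-0.059)(4.010035) + (0.436) = 0.199408.
For k = 2 (> q): gamma(2) = phi_1 gamma(1) = (-0.059)(0.199408) = -0.011765.
Therefore gamma(2) = -0.0118 (to 4 decimal places).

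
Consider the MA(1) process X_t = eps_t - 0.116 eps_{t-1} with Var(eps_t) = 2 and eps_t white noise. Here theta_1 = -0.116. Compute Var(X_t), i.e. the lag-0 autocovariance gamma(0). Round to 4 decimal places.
\gamma(0) = 2.0269

For an MA(q) process X_t = eps_t + sum_i theta_i eps_{t-i} with
Var(eps_t) = sigma^2, the variance is
  gamma(0) = sigma^2 * (1 + sum_i theta_i^2).
  sum_i theta_i^2 = (-0.116)^2 = 0.013456.
  gamma(0) = 2 * (1 + 0.013456) = 2 * 1.013456 = 2.026912, which rounds to 2.0269.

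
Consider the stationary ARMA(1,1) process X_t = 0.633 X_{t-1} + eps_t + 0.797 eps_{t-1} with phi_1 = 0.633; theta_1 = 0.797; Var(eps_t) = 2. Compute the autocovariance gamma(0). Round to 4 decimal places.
\gamma(0) = 8.8242

Multiply the model equation by X_{t-k} and take expectations. With theta_0 = psi_0 = 1 and psi_j the MA(infinity) weights, this gives
  gamma(k) - sum_i phi_i gamma(k-i) = c_k,
  c_k = sigma^2 * sum_{j=k..q} theta_j psi_{j-k}   (c_k = 0 for k > q),
using gamma(-m) = gamma(m).
psi-weights needed (psi_j = theta_j + sum_i phi_i psi_{j-i}):
  psi_1 = theta_1 + phi_1 = 0.797 + (0.633) = 1.43
Right-hand sides:
  c_0 = sigma^2 (1 + theta_1 psi_1) = 2 * (1 + (0.797)(1.43)) = 2 * 2.13971 = 4.27942
  c_1 = sigma^2 theta_1 = 2 * (0.797) = 1.594
  c_2 = 0
Equations for k = 0 and k = 1 (AR order 1):
  gamma(0) = phi_1 gamma(1) + c_0
  gamma(1) = phi_1 gamma(0) + c_1
Substituting the second into the first: gamma(0) (1 - phi_1^2) = c_0 + phi_1 c_1, so
  gamma(0) = (c_0 + phi_1 c_1) / (1 - phi_1^2) = (4.27942 + (0.633)(1.594)) / (1 - (0.633)^2) = 5.288422 / 0.599311 = 8.82417.
Therefore gamma(0) = 8.8242 (to 4 decimal places).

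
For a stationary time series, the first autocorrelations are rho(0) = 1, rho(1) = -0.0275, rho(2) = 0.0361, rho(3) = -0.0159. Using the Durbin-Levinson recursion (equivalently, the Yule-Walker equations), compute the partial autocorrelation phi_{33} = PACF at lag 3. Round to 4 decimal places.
\phi_{33} = -0.0140

The PACF at lag k is phi_{kk}, the last component of the solution
to the Yule-Walker system G_k phi = r_k where
  (G_k)_{ij} = rho(|i - j|), (r_k)_i = rho(i), i,j = 1..k.
Equivalently, Durbin-Levinson gives phi_{kk} iteratively:
  phi_{11} = rho(1)
  phi_{kk} = [rho(k) - sum_{j=1..k-1} phi_{k-1,j} rho(k-j)]
            / [1 - sum_{j=1..k-1} phi_{k-1,j} rho(j)],
  phi_{k,j} = phi_{k-1,j} - phi_{kk} phi_{k-1,k-j},  j = 1..k-1.
Step k = 1:
  phi_11 = rho(1) = -0.0275.
Step k = 2:
  phi_22 = [rho(2) - phi_11 rho(1)] / [1 - phi_11 rho(1)] = [0.0361 - (-0.0275)(-0.0275)] / [1 - (-0.0275)(-0.0275)]
         = 0.03534375 / 0.99924375 = 0.03537.
  Update: phi_21 = phi_11 - phi_22 phi_11 = -0.0275 - (0.03537)(-0.0275) = -0.026527.
Step k = 3:
  phi_33 = [rho(3) - phi_21 rho(2) - phi_22 rho(1)] / [1 - phi_21 rho(1) - phi_22 rho(2)]
    numerator   = -0.0159 - (-0.026527)(0.0361) - (0.03537)(-0.0275) = -0.01396968
    denominator = 1 - (-0.026527)(-0.0275) - (0.03537)(0.0361) = 0.99799362
  phi_33 = -0.01396968 / 0.99799362 = -0.014.
Therefore phi_{33} = -0.0140.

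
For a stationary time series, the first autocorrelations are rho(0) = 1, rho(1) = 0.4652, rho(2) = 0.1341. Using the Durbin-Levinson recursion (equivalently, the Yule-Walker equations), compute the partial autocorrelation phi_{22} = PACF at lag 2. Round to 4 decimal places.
\phi_{22} = -0.1050

The PACF at lag k is phi_{kk}, the last component of the solution
to the Yule-Walker system G_k phi = r_k where
  (G_k)_{ij} = rho(|i - j|), (r_k)_i = rho(i), i,j = 1..k.
Equivalently, Durbin-Levinson gives phi_{kk} iteratively:
  phi_{11} = rho(1)
  phi_{kk} = [rho(k) - sum_{j=1..k-1} phi_{k-1,j} rho(k-j)]
            / [1 - sum_{j=1..k-1} phi_{k-1,j} rho(j)],
  phi_{k,j} = phi_{k-1,j} - phi_{kk} phi_{k-1,k-j},  j = 1..k-1.
Step k = 1:
  phi_11 = rho(1) = 0.4652.
Step k = 2:
  phi_22 = [rho(2) - phi_11 rho(1)] / [1 - phi_11 rho(1)] = [0.1341 - (0.4652)(0.4652)] / [1 - (0.4652)(0.4652)]
         = -0.08231104 / 0.78358896 = -0.105.
Therefore phi_{22} = -0.1050.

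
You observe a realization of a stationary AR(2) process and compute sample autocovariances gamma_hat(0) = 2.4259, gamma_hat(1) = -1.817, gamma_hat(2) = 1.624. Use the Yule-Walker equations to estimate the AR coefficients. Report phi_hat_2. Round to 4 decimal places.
\hat\phi_{2} = 0.2470

The Yule-Walker equations for an AR(p) process read, in matrix form,
  Gamma_p phi = r_p,   with   (Gamma_p)_{ij} = gamma(|i - j|),
                       (r_p)_i = gamma(i),   i,j = 1..p.
Substitute the sample gammas (Toeplitz matrix and right-hand side of size 2):
  Gamma_p = [[2.4259, -1.817], [-1.817, 2.4259]]
  r_p     = [-1.817, 1.624]
Written out:
  2.4259 phi_1 - 1.817 phi_2 = -1.817
  -1.817 phi_1 + 2.4259 phi_2 = 1.624
Solve by Cramer's rule:
  det = gamma(0)^2 - gamma(1)^2 = (2.4259)^2 - (-1.817)^2 = 5.88499081 - 3.301489 = 2.58350181
  phi_hat_1 = [gamma(1) gamma(0) - gamma(1) gamma(2)] / det = [(-1.817)(2.4259) - (-1.817)(1.624)] / 2.58350181 = -1.4570523 / 2.58350181 = -0.564
  phi_hat_2 = [gamma(0) gamma(2) - gamma(1)^2] / det = [(2.4259)(1.624) - (-1.817)^2] / 2.58350181 = 0.6381726 / 2.58350181 = 0.247
So phi_hat = [-0.5640, 0.2470].
Therefore phi_hat_2 = 0.2470.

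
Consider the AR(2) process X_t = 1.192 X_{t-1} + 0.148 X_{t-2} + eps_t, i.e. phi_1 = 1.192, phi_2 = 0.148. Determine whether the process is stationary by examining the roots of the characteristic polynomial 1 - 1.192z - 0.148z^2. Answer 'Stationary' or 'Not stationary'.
\text{Not stationary}

The AR(p) characteristic polynomial is P(z) = 1 - 1.192z - 0.148z^2.
Stationarity requires all roots to lie outside the unit circle, i.e. |z| > 1 for every root.
Set 1 + (-1.192) z + (-0.148) z^2 = 0, i.e. a z^2 + b z + c = 0 with a = -0.148, b = -1.192, c = 1.
Discriminant D = b^2 - 4ac = (-1.192)^2 - 4*(-0.148)*1 = 1.420864 - (-0.592) = 2.012864.
D >= 0, so the roots are real: z = (-b +/- sqrt(D)) / (2a) = (1.192 +/- 1.418754) / (-0.296).
  z_1 = (1.192 + 1.418754) / (-0.296) = -8.8201,   |z_1| = 8.8201.
  z_2 = (1.192 - 1.418754) / (-0.296) = 0.7661,   |z_2| = 0.7661.
Moduli of all roots: 8.8201, 0.7661.
All moduli strictly greater than 1? No.
Verdict: Not stationary.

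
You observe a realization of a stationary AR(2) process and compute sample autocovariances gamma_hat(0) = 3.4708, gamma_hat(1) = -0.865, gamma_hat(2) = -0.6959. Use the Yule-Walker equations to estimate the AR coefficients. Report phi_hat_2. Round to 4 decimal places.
\hat\phi_{2} = -0.2800

The Yule-Walker equations for an AR(p) process read, in matrix form,
  Gamma_p phi = r_p,   with   (Gamma_p)_{ij} = gamma(|i - j|),
                       (r_p)_i = gamma(i),   i,j = 1..p.
Substitute the sample gammas (Toeplitz matrix and right-hand side of size 2):
  Gamma_p = [[3.4708, -0.865], [-0.865, 3.4708]]
  r_p     = [-0.865, -0.6959]
Written out:
  3.4708 phi_1 - 0.865 phi_2 = -0.865
  -0.865 phi_1 + 3.4708 phi_2 = -0.6959
Solve by Cramer's rule:
  det = gamma(0)^2 - gamma(1)^2 = (3.4708)^2 - (-0.865)^2 = 12.04645264 - 0.748225 = 11.29822764
  phi_hat_1 = [gamma(1) gamma(0) - gamma(1) gamma(2)] / det = [(-0.865)(3.4708) - (-0.865)(-0.6959)] / 11.29822764 = -3.6041955 / 11.29822764 = -0.319
  phi_hat_2 = [gamma(0) gamma(2) - gamma(1)^2] / det = [(3.4708)(-0.6959) - (-0.865)^2] / 11.29822764 = -3.16355472 / 11.29822764 = -0.28
So phi_hat = [-0.3190, -0.2800].
Therefore phi_hat_2 = -0.2800.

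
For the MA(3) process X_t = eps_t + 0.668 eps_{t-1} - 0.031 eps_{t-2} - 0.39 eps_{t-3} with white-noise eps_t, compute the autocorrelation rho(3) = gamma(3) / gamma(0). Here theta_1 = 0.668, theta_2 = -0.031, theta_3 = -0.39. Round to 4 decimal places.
\rho(3) = -0.2439

For an MA(q) process with theta_0 = 1, the autocovariance is
  gamma(k) = sigma^2 * sum_{i=0..q-k} theta_i * theta_{i+k},
and rho(k) = gamma(k) / gamma(0). Sigma^2 cancels.
  numerator   = (1)*(-0.39) = -0.39.
  denominator = (1)^2 + (0.668)^2 + (-0.031)^2 + (-0.39)^2 = 1.599285.
  rho(3) = -0.39 / 1.599285 = -0.2439.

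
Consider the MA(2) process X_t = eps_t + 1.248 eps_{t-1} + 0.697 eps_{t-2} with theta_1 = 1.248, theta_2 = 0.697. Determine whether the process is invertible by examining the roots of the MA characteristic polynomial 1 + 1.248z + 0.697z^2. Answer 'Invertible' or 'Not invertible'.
\text{Invertible}

The MA(q) characteristic polynomial is P(z) = 1 + 1.248z + 0.697z^2.
Invertibility requires all roots to lie outside the unit circle, i.e. |z| > 1 for every root.
Set 1 + (1.248) z + (0.697) z^2 = 0, i.e. a z^2 + b z + c = 0 with a = 0.697, b = 1.248, c = 1.
Discriminant D = b^2 - 4ac = (1.248)^2 - 4*(0.697)*1 = 1.557504 - (2.788) = -1.230496.
D < 0, so the roots are the complex-conjugate pair z = (-b +/- i sqrt(-D)) / (2a) = -0.8953 +/- 0.7958i.
For a conjugate pair |z|^2 = z * conj(z) = (product of roots) = c/a = 1/(0.697) = 1.43472, so |z| = sqrt(1.43472) = 1.1978 for both roots.
Moduli of all roots: 1.1978, 1.1978.
All moduli strictly greater than 1? Yes.
Verdict: Invertible.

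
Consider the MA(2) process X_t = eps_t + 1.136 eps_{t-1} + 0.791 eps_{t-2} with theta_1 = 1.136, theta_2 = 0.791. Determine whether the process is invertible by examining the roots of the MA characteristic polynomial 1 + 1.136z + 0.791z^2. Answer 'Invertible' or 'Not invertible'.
\text{Invertible}

The MA(q) characteristic polynomial is P(z) = 1 + 1.136z + 0.791z^2.
Invertibility requires all roots to lie outside the unit circle, i.e. |z| > 1 for every root.
Set 1 + (1.136) z + (0.791) z^2 = 0, i.e. a z^2 + b z + c = 0 with a = 0.791, b = 1.136, c = 1.
Discriminant D = b^2 - 4ac = (1.136)^2 - 4*(0.791)*1 = 1.290496 - (3.164) = -1.873504.
D < 0, so the roots are the complex-conjugate pair z = (-b +/- i sqrt(-D)) / (2a) = -0.7181 +/- 0.8652i.
For a conjugate pair |z|^2 = z * conj(z) = (product of roots) = c/a = 1/(0.791) = 1.264223, so |z| = sqrt(1.264223) = 1.1244 for both roots.
Moduli of all roots: 1.1244, 1.1244.
All moduli strictly greater than 1? Yes.
Verdict: Invertible.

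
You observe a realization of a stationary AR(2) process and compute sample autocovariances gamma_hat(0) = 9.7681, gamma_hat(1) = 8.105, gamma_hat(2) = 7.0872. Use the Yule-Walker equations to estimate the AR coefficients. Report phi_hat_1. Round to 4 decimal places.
\hat\phi_{1} = 0.7310

The Yule-Walker equations for an AR(p) process read, in matrix form,
  Gamma_p phi = r_p,   with   (Gamma_p)_{ij} = gamma(|i - j|),
                       (r_p)_i = gamma(i),   i,j = 1..p.
Substitute the sample gammas (Toeplitz matrix and right-hand side of size 2):
  Gamma_p = [[9.7681, 8.105], [8.105, 9.7681]]
  r_p     = [8.105, 7.0872]
Written out:
  9.7681 phi_1 + 8.105 phi_2 = 8.105
  8.105 phi_1 + 9.7681 phi_2 = 7.0872
Solve by Cramer's rule:
  det = gamma(0)^2 - gamma(1)^2 = (9.7681)^2 - (8.105)^2 = 95.41577761 - 65.691025 = 29.72475261
  phi_hat_1 = [gamma(1) gamma(0) - gamma(1) gamma(2)] / det = [(8.105)(9.7681) - (8.105)(7.0872)] / 29.72475261 = 21.7286945 / 29.72475261 = 0.731
  phi_hat_2 = [gamma(0) gamma(2) - gamma(1)^2] / det = [(9.7681)(7.0872) - (8.105)^2] / 29.72475261 = 3.53745332 / 29.72475261 = 0.119
So phi_hat = [0.7310, 0.1190].
Therefore phi_hat_1 = 0.7310.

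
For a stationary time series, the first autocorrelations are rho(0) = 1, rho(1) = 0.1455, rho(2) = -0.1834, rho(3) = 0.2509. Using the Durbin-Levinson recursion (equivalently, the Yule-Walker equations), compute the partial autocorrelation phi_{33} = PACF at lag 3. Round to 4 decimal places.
\phi_{33} = 0.3350

The PACF at lag k is phi_{kk}, the last component of the solution
to the Yule-Walker system G_k phi = r_k where
  (G_k)_{ij} = rho(|i - j|), (r_k)_i = rho(i), i,j = 1..k.
Equivalently, Durbin-Levinson gives phi_{kk} iteratively:
  phi_{11} = rho(1)
  phi_{kk} = [rho(k) - sum_{j=1..k-1} phi_{k-1,j} rho(k-j)]
            / [1 - sum_{j=1..k-1} phi_{k-1,j} rho(j)],
  phi_{k,j} = phi_{k-1,j} - phi_{kk} phi_{k-1,k-j},  j = 1..k-1.
Step k = 1:
  phi_11 = rho(1) = 0.1455.
Step k = 2:
  phi_22 = [rho(2) - phi_11 rho(1)] / [1 - phi_11 rho(1)] = [-0.1834 - (0.1455)(0.1455)] / [1 - (0.1455)(0.1455)]
         = -0.20457025 / 0.97882975 = -0.208995.
  Update: phi_21 = phi_11 - phi_22 phi_11 = 0.1455 - (-0.208995)(0.1455) = 0.175909.
Step k = 3:
  phi_33 = [rho(3) - phi_21 rho(2) - phi_22 rho(1)] / [1 - phi_21 rho(1) - phi_22 rho(2)]
    numerator   = 0.2509 - (0.175909)(-0.1834) - (-0.208995)(0.1455) = 0.31357039
    denominator = 1 - (0.175909)(0.1455) - (-0.208995)(-0.1834) = 0.93607565
  phi_33 = 0.31357039 / 0.93607565 = 0.335.
Therefore phi_{33} = 0.3350.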